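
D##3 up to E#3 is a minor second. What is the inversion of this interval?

major seventh

Inverted interval numbers add to nine, so a second pairs with a seventh (2 + 7 = 9).
And minor becomes major under inversion, so we get a major seventh.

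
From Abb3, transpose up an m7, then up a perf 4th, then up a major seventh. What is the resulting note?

A minor seventh up from Abb3 is Gbb4.
Gbb4 up a perfect fourth → Cbb5 (5 semitones).
A major seventh up from Cbb5 is Bbb5.

Bbb5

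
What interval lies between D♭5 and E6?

A9

D to E spans two letter names (D-E), plus an octave — that makes it a ninth of some quality.
Db5 to E6 spans 15 semitones — one semitone wider than the major ninth (14) — giving an augmented ninth.
(Equivalently, a compound augmented second: an augmented second plus an octave.)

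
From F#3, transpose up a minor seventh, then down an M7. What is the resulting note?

F3

Up a minor seventh from F#3: E4 (10 semitones up).
Down a major seventh from E4: F3 (11 semitones down).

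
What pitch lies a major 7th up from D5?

The seventh takes the letter from D up to C.
Moving 11 semitones up from D5 (the size of a major seventh) reaches C#6.

C#6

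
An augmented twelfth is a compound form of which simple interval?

Subtracting seven from the interval number removes an octave: 12 − 7 = 5.
So an augmented twelfth is an octave plus an augmented fifth. The quality is unchanged.

augmented 5th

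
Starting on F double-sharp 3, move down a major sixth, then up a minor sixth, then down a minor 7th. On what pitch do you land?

Down a major sixth from F##3: A#2 (9 semitones down).
A minor sixth up from A#2 is F#3.
Down a minor seventh from F#3: G#2 (10 semitones down).

G sharp 2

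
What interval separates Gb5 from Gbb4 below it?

augmented octave

Descending from Gb5 to Gbb4 is the same interval as ascending Gbb4 to Gb5.
G to G is the same letter name, plus an octave — that makes it an octave of some quality.
The perfect octave is 12 semitones; here we have 13, one semitone wider: augmented.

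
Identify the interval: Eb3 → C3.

Descending from Eb3 to C3 is the same interval as ascending C3 to Eb3.
C to E spans three letter names (C-D-E): a third.
A major third would be 4 semitones, but C3 to Eb3 is 3 — one semitone narrower, making it a minor third.

minor third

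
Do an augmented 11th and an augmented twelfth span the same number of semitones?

An augmented eleventh is 18 semitones but an augmented twelfth is 20 semitones — different sizes.

No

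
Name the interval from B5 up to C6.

B to C spans two letter names (B-C): a second.
At 1 semitone, B5→C6 falls one short of a major second: minor.

minor 2nd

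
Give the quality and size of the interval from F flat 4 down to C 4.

diminished fourth

Descending from Fb4 to C4 is the same interval as ascending C4 to Fb4.
C to F spans four letter names (C-D-E-F): a fourth.
C4 to Fb4 spans 4 semitones — one semitone narrower than the perfect fourth (5) — giving a diminished fourth.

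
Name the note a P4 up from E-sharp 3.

The fourth takes the letter from E up to A.
A perfect fourth is 5 semitones; 5 semitones up from E#3 gives A#3.

A-sharp 3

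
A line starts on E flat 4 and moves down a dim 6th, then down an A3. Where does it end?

Eb4 down a diminished sixth → G#3 (7 semitones).
G#3 down an augmented third → Eb3 (5 semitones).

E flat 3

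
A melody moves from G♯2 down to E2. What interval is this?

major 3rd

Descending from G#2 to E2 is the same interval as ascending E2 to G#2.
E to G spans three letter names (E-F-G): a third.
Counting semitones, E2→G#2 is 4, which is the major third.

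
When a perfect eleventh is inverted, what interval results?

perfect fifth

First reduce the compound perfect eleventh to its simple form, a perfect fourth.
Inverted interval numbers add to nine, so a fourth pairs with a fifth (4 + 5 = 9).
The quality also flips — perfect stays perfect — giving a perfect fifth.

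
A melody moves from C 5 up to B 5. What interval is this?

major 7th

C to B spans seven letter names (C-D-E-F-G-A-B) — that makes it a seventh of some quality.
Counting semitones, C5→B5 is 11, which is the major seventh.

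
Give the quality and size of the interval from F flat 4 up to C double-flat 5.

diminished fifth

F to C spans five letter names (F-G-A-B-C) — that makes it a fifth of some quality.
Fb4 to Cbb5 spans 6 semitones — one semitone narrower than the perfect fifth (7) — giving a diminished fifth.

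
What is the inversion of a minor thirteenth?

First reduce the compound minor thirteenth to its simple form, a minor sixth.
The rule of nine gives the new number: 9 − 6 = 3, so a sixth becomes a third.
And minor becomes major under inversion, so we get a major third.

major 3rd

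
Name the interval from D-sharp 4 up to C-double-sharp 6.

major 14th

D to C spans seven letter names (D-E-F-G-A-B-C), plus an octave — that makes it a fourteenth of some quality.
D#4 to C##6 is 23 semitones, matching the major fourteenth exactly, so the quality is major.
(Equivalently, a compound major seventh: a major seventh plus an octave.)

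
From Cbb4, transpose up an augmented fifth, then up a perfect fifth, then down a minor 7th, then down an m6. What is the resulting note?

An augmented fifth up from Cbb4 is Gb4.
Gb4 up a perfect fifth → Db5 (7 semitones).
Down a minor seventh from Db5: Eb4 (10 semitones down).
Eb4 down a minor sixth → G3 (8 semitones).

G3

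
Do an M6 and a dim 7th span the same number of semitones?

Both span 9 semitones: a major sixth and a diminished seventh are the same chromatic distance.

Yes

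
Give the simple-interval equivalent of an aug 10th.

Subtracting seven from the interval number removes an octave: 10 − 7 = 3.
Quality carries through unchanged, so the simple form is an augmented third.

augmented 3rd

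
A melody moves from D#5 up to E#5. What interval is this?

D to E spans two letter names (D-E): a second.
Counting semitones, D#5→E#5 is 2, which is the major second.

M2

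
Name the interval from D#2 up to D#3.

P8

D to D is the same letter name, plus an octave, so the interval is some kind of octave.
D#2 to D#3 is 12 semitones, matching the perfect octave exactly, so the quality is perfect.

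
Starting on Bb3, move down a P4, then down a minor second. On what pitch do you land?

E3

Down a perfect fourth from Bb3: F3 (5 semitones down).
A minor second down from F3 is E3.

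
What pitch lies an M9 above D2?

E3

Two letters up from D (plus an octave) reaches E.
A major ninth spans 14 semitones, so from D2 the target pitch is E3.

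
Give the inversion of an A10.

d6

First reduce the compound augmented tenth to its simple form, an augmented third.
Interval numbers invert to sum to nine: 3 + 6 = 9, so a third inverts to a sixth.
Quality inverts too: augmented becomes diminished. That makes the inversion a diminished sixth.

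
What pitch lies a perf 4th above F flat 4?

B double-flat 4

Four letter names up from F: B.
A perfect fourth spans 5 semitones, so from Fb4 the target pitch is Bbb4.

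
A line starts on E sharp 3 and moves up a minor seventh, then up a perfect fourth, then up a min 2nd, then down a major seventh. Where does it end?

A minor seventh up from E#3 is D#4.
Up a perfect fourth from D#4: G#4 (5 semitones up).
G#4 up a minor second → A4 (1 semitone).
A major seventh down from A4 is Bb3.

B flat 3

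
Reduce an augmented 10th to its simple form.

augmented 3rd

Subtracting seven from the interval number removes an octave: 10 − 7 = 3.
Quality carries through unchanged, so the simple form is an augmented third.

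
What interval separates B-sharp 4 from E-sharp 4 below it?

Descending from B#4 to E#4 is the same interval as ascending E#4 to B#4.
E to B spans five letter names (E-F-G-A-B), so the interval is some kind of fifth.
Counting semitones, E#4→B#4 is 7, which is the perfect fifth.

P5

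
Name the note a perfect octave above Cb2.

The letter stays C (same as the start), shifted an octave up.
A perfect octave spans 12 semitones, so from Cb2 the target pitch is Cb3.

Cb3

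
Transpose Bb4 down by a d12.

The twelfth's letter: B down five letter names plus an octave → E.
A diminished twelfth is 18 semitones; 18 semitones down from Bb4 gives E3.

E3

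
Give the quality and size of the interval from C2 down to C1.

Descending from C2 to C1 is the same interval as ascending C1 to C2.
C to C is the same letter name, plus an octave: an octave.
C1 to C2 is 12 semitones, matching the perfect octave exactly, so the quality is perfect.

P8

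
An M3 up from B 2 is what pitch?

D sharp 3

Counting three letter names up from B lands on D.
A major third spans 4 semitones, so from B2 the target pitch is D#3.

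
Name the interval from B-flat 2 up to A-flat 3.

B to A spans seven letter names (B-C-D-E-F-G-A) — that makes it a seventh of some quality.
A major seventh would be 11 semitones, but Bb2 to Ab3 is 10 — one semitone narrower, making it a minor seventh.

minor seventh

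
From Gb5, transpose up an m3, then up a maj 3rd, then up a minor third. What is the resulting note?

Fb6

Up a minor third from Gb5: Bbb5 (3 semitones up).
Up a major third from Bbb5: Db6 (4 semitones up).
Up a minor third from Db6: Fb6 (3 semitones up).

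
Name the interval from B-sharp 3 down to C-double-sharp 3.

Descending from B#3 to C##3 is the same interval as ascending C##3 to B#3.
C to B spans seven letter names (C-D-E-F-G-A-B), so the interval is some kind of seventh.
A major seventh would be 11 semitones, but C##3 to B#3 is 10 — one semitone narrower, making it a minor seventh.

minor 7th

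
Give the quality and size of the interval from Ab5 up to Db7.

perfect eleventh

A to D spans four letter names (A-B-C-D), plus an octave — that makes it an eleventh of some quality.
Ab5 to Db7 is 17 semitones, matching the perfect eleventh exactly, so the quality is perfect.
(Equivalently, a compound perfect fourth: a perfect fourth plus an octave.)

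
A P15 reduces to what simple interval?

Subtracting seven from the interval number removes an octave: 15 − 7 = 8.
Quality carries through unchanged, so the simple form is a perfect octave.

perfect 8th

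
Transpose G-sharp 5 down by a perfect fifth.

Counting five letter names down from G lands on C.
Moving 7 semitones down from G#5 (the size of a perfect fifth) reaches C#5.

C-sharp 5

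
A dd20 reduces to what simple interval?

doubly diminished sixth

Each octave removed subtracts seven from the number: 20 − 14 = 6.
So a doubly diminished twentieth is 2 octaves plus a doubly diminished sixth. The quality is unchanged.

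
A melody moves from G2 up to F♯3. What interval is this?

G to F spans seven letter names (G-A-B-C-D-E-F): a seventh.
G2 to F#3 is 11 semitones, matching the major seventh exactly, so the quality is major.

major seventh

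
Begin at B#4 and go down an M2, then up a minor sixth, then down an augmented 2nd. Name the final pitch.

Down a major second from B#4: A#4 (2 semitones down).
A#4 up a minor sixth → F#5 (8 semitones).
Down an augmented second from F#5: Eb5 (3 semitones down).

Eb5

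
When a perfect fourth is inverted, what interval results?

Inverted interval numbers add to nine, so a fourth pairs with a fifth (4 + 5 = 9).
And perfect stays perfect under inversion, so we get a perfect fifth.

P5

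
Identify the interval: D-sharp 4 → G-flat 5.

doubly diminished 11th

D to G spans four letter names (D-E-F-G), plus an octave — that makes it an eleventh of some quality.
D#4 to Gb5 spans 15 semitones — two semitones narrower than the perfect eleventh (17) — giving a doubly diminished eleventh.
(Equivalently, a compound doubly diminished fourth: a doubly diminished fourth plus an octave.)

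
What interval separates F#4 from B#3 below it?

diminished fifth

Descending from F#4 to B#3 is the same interval as ascending B#3 to F#4.
B to F spans five letter names (B-C-D-E-F), so the interval is some kind of fifth.
A perfect fifth would be 7 semitones; B#3 to F#4 is 6, one semitone narrower, so the interval is diminished.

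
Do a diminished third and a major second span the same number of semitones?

Yes

A diminished third = 2 semitones = a major second; enharmonically equal.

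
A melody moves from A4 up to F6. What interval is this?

minor 13th

A to F spans six letter names (A-B-C-D-E-F), plus an octave — that makes it a thirteenth of some quality.
A major thirteenth would be 21 semitones, but A4 to F6 is 20 — one semitone narrower, making it a minor thirteenth.
(Equivalently, a compound minor sixth: a minor sixth plus an octave.)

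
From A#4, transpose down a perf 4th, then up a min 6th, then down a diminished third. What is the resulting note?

A##4

A perfect fourth down from A#4 is E#4.
E#4 up a minor sixth → C#5 (8 semitones).
C#5 down a diminished third → A##4 (2 semitones).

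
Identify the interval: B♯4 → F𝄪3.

P11

Descending from B#4 to F##3 is the same interval as ascending F##3 to B#4.
F to B spans four letter names (F-G-A-B), plus an octave, so the interval is some kind of eleventh.
Counting semitones, F##3→B#4 is 17, which is the perfect eleventh.
(Equivalently, a compound perfect fourth: a perfect fourth plus an octave.)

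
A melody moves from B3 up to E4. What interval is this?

perfect fourth

B to E spans four letter names (B-C-D-E), so the interval is some kind of fourth.
The perfect fourth spans 5 semitones, and B3 to E4 is exactly 5 semitones — so this is a perfect fourth.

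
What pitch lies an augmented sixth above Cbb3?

Six letter names up from C: A.
An augmented sixth spans 10 semitones, so from Cbb3 the target pitch is Ab3.

Ab3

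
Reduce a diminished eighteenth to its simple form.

diminished fourth

Each octave removed subtracts seven from the number: 18 − 14 = 4.
So a diminished eighteenth is 2 octaves plus a diminished fourth. The quality is unchanged.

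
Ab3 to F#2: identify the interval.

d10

Descending from Ab3 to F#2 is the same interval as ascending F#2 to Ab3.
F to A spans three letter names (F-G-A), plus an octave — that makes it a tenth of some quality.
F#2 to Ab3 spans 14 semitones — two semitones narrower than the major tenth (16) — giving a diminished tenth.
(Equivalently, a compound diminished third: a diminished third plus an octave.)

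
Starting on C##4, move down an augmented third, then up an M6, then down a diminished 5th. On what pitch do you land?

An augmented third down from C##4 is A3.
A major sixth up from A3 is F#4.
A diminished fifth down from F#4 is B#3.

B#3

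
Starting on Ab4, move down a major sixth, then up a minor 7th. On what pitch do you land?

Ab4 down a major sixth → Cb4 (9 semitones).
Up a minor seventh from Cb4: Bbb4 (10 semitones up).

Bbb4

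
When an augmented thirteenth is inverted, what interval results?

First reduce the compound augmented thirteenth to its simple form, an augmented sixth.
The rule of nine gives the new number: 9 − 6 = 3, so a sixth becomes a third.
The quality also flips — augmented becomes diminished — giving a diminished third.

diminished 3rd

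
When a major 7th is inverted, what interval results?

Inverted interval numbers add to nine, so a seventh pairs with a second (7 + 2 = 9).
And major becomes minor under inversion, so we get a minor second.

minor 2nd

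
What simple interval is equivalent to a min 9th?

minor 2nd

Take out an octave (7 from the number): 9 − 7 = 2.
Quality carries through unchanged, so the simple form is a minor second.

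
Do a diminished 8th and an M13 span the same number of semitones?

No

A diminished octave is 11 semitones but a major thirteenth is 21 semitones — different sizes.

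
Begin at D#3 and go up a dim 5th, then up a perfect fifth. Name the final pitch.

E4

A diminished fifth up from D#3 is A3.
Up a perfect fifth from A3: E4 (7 semitones up).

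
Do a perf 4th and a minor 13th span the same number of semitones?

No

A perfect fourth is 5 semitones but a minor thirteenth is 20 semitones — different sizes.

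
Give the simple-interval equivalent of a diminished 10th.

diminished 3rd

Subtracting seven from the interval number removes an octave: 10 − 7 = 3.
Quality carries through unchanged, so the simple form is a diminished third.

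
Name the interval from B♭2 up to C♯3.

B to C spans two letter names (B-C): a second.
Bb2 to C#3 spans 3 semitones — one semitone wider than the major second (2) — giving an augmented second.

augmented second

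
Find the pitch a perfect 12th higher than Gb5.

The twelfth's letter: G up five letter names plus an octave → D.
A perfect twelfth is 19 semitones; 19 semitones up from Gb5 gives Db7.

Db7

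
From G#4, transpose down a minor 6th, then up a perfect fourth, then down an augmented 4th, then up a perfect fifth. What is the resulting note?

F#4

Down a minor sixth from G#4: B#3 (8 semitones down).
Up a perfect fourth from B#3: E#4 (5 semitones up).
E#4 down an augmented fourth → B3 (6 semitones).
B3 up a perfect fifth → F#4 (7 semitones).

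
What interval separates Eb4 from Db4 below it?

Descending from Eb4 to Db4 is the same interval as ascending Db4 to Eb4.
D to E spans two letter names (D-E), so the interval is some kind of second.
The major second spans 2 semitones, and Db4 to Eb4 is exactly 2 semitones — so this is a major second.

major second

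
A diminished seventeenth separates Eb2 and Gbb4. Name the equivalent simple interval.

Subtracting seven from the interval number removes an octave: 17 − 14 = 3.
So a diminished seventeenth is 2 octaves plus a diminished third. The quality is unchanged.

diminished 3rd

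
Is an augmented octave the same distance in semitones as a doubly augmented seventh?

An augmented octave = 13 semitones = a doubly augmented seventh; enharmonically equal.

Yes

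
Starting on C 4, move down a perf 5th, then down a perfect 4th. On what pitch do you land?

C 3

C4 down a perfect fifth → F3 (7 semitones).
F3 down a perfect fourth → C3 (5 semitones).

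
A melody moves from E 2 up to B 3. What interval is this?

P12

E to B spans five letter names (E-F-G-A-B), plus an octave: a twelfth.
The perfect twelfth spans 19 semitones, and E2 to B3 is exactly 19 semitones — so this is a perfect twelfth.
(Equivalently, a compound perfect fifth: a perfect fifth plus an octave.)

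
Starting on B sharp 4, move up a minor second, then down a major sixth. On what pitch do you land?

E 4

Up a minor second from B#4: C#5 (1 semitone up).
Down a major sixth from C#5: E4 (9 semitones down).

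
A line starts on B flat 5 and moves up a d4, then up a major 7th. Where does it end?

D flat 7

Bb5 up a diminished fourth → Ebb6 (4 semitones).
A major seventh up from Ebb6 is Db7.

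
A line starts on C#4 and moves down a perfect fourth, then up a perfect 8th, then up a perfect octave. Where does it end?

G#5

C#4 down a perfect fourth → G#3 (5 semitones).
G#3 up a perfect octave → G#4 (12 semitones).
A perfect octave up from G#4 is G#5.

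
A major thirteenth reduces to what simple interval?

M6

Each octave removed subtracts seven from the number: 13 − 7 = 6.
That makes a major thirteenth a compound major sixth — an octave plus a major sixth.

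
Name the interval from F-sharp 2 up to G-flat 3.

F to G spans two letter names (F-G), plus an octave: a ninth.
A major ninth would be 14 semitones; F#2 to Gb3 is 12, two semitones narrower, so the interval is diminished.

d9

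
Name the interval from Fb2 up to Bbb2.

F to B spans four letter names (F-G-A-B) — that makes it a fourth of some quality.
Counting semitones, Fb2→Bbb2 is 5, which is the perfect fourth.

P4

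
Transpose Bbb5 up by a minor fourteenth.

Seven letters up from B (plus an octave) reaches A.
A minor fourteenth is 22 semitones; 22 semitones up from Bbb5 gives Abb7.

Abb7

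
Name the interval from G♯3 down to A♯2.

minor seventh

Descending from G#3 to A#2 is the same interval as ascending A#2 to G#3.
A to G spans seven letter names (A-B-C-D-E-F-G), so the interval is some kind of seventh.
A#2 to G#3 is 10 semitones, a half step short of the major seventh (11), so this is minor.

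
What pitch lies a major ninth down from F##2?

Two letters down from F (plus an octave) reaches E.
Moving 14 semitones down from F##2 (the size of a major ninth) reaches E#1.

E#1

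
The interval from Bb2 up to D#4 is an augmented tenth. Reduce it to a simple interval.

A3

Take out an octave (7 from the number): 10 − 7 = 3.
Quality carries through unchanged, so the simple form is an augmented third.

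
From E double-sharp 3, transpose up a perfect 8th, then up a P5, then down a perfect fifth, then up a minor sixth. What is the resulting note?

C double-sharp 5

A perfect octave up from E##3 is E##4.
E##4 up a perfect fifth → B##4 (7 semitones).
Down a perfect fifth from B##4: E##4 (7 semitones down).
Up a minor sixth from E##4: C##5 (8 semitones up).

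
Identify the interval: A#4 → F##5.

A to F spans six letter names (A-B-C-D-E-F) — that makes it a sixth of some quality.
The major sixth spans 9 semitones, and A#4 to F##5 is exactly 9 semitones — so this is a major sixth.

major sixth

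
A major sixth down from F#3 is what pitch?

A2

Counting six letter names down from F lands on A.
A major sixth is 9 semitones; 9 semitones down from F#3 gives A2.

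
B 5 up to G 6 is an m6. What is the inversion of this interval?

major 3rd

Interval numbers invert to sum to nine: 6 + 3 = 9, so a sixth inverts to a third.
Quality inverts too: minor becomes major. That makes the inversion a major third.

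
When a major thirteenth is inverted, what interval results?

minor 3rd

First reduce the compound major thirteenth to its simple form, a major sixth.
Interval numbers invert to sum to nine: 6 + 3 = 9, so a sixth inverts to a third.
Quality inverts too: major becomes minor. That makes the inversion a minor third.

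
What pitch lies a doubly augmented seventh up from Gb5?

F##6

Counting seven letter names up from G lands on F.
Moving 13 semitones up from Gb5 (the size of a doubly augmented seventh) reaches F##6.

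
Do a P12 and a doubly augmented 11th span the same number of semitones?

Yes

A perfect twelfth spans 19 semitones, and a doubly augmented eleventh also spans 19 semitones — they're enharmonic.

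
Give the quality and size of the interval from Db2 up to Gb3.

D to G spans four letter names (D-E-F-G), plus an octave: an eleventh.
Db2 to Gb3 is 17 semitones, matching the perfect eleventh exactly, so the quality is perfect.
(Equivalently, a compound perfect fourth: a perfect fourth plus an octave.)

perfect eleventh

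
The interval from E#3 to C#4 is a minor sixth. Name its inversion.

M3

Interval numbers invert to sum to nine: 6 + 3 = 9, so a sixth inverts to a third.
And minor becomes major under inversion, so we get a major third.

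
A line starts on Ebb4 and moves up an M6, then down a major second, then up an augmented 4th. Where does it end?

Eb5

A major sixth up from Ebb4 is Cb5.
A major second down from Cb5 is Bbb4.
Bbb4 up an augmented fourth → Eb5 (6 semitones).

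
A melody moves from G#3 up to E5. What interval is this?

minor 13th

G to E spans six letter names (G-A-B-C-D-E), plus an octave — that makes it a thirteenth of some quality.
A major thirteenth would be 21 semitones, but G#3 to E5 is 20 — one semitone narrower, making it a minor thirteenth.
(Equivalently, a compound minor sixth: a minor sixth plus an octave.)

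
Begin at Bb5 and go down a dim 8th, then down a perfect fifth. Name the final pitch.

E4

Bb5 down a diminished octave → B4 (11 semitones).
Down a perfect fifth from B4: E4 (7 semitones down).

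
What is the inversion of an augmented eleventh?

diminished 5th

First reduce the compound augmented eleventh to its simple form, an augmented fourth.
The rule of nine gives the new number: 9 − 4 = 5, so a fourth becomes a fifth.
And augmented becomes diminished under inversion, so we get a diminished fifth.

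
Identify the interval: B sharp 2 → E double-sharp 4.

B to E spans four letter names (B-C-D-E), plus an octave: an eleventh.
B#2 to E##4 spans 18 semitones — one semitone wider than the perfect eleventh (17) — giving an augmented eleventh.
(Equivalently, a compound augmented fourth: an augmented fourth plus an octave.)

augmented eleventh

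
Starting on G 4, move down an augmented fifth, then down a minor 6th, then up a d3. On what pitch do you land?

G double-flat 3

G4 down an augmented fifth → Cb4 (8 semitones).
Cb4 down a minor sixth → Eb3 (8 semitones).
Up a diminished third from Eb3: Gbb3 (2 semitones up).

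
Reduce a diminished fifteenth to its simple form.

Each octave removed subtracts seven from the number: 15 − 7 = 8.
Quality carries through unchanged, so the simple form is a diminished octave.

d8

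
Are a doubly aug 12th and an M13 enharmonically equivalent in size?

Both span 21 semitones: a doubly augmented twelfth and a major thirteenth are the same chromatic distance.

Yes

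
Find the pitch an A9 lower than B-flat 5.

The ninth's letter: B down two letter names plus an octave → A.
An augmented ninth spans 15 semitones, so from Bb5 the target pitch is Abb4.

A-double-flat 4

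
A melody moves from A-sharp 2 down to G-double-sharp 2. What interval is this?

minor second

Descending from A#2 to G##2 is the same interval as ascending G##2 to A#2.
G to A spans two letter names (G-A), so the interval is some kind of second.
A major second would be 2 semitones, but G##2 to A#2 is 1 — one semitone narrower, making it a minor second.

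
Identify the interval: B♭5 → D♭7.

m10

B to D spans three letter names (B-C-D), plus an octave: a tenth.
A major tenth would be 16 semitones, but Bb5 to Db7 is 15 — one semitone narrower, making it a minor tenth.
(Equivalently, a compound minor third: a minor third plus an octave.)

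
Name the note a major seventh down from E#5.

The seventh takes the letter from E down to F.
A major seventh spans 11 semitones, so from E#5 the target pitch is F#4.

F#4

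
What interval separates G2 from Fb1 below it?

Descending from G2 to Fb1 is the same interval as ascending Fb1 to G2.
F to G spans two letter names (F-G), plus an octave, so the interval is some kind of ninth.
Fb1 to G2 spans 15 semitones — one semitone wider than the major ninth (14) — giving an augmented ninth.
(Equivalently, a compound augmented second: an augmented second plus an octave.)

augmented ninth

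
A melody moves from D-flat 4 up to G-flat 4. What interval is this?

D to G spans four letter names (D-E-F-G), so the interval is some kind of fourth.
Db4 to Gb4 is 5 semitones, matching the perfect fourth exactly, so the quality is perfect.

P4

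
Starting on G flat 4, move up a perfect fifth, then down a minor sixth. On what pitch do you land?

F 4

Up a perfect fifth from Gb4: Db5 (7 semitones up).
Db5 down a minor sixth → F4 (8 semitones).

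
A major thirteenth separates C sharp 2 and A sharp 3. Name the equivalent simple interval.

major sixth

Each octave removed subtracts seven from the number: 13 − 7 = 6.
Quality carries through unchanged, so the simple form is a major sixth.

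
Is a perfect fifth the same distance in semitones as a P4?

No

7 semitones (perfect fifth) vs 5 semitones (perfect fourth): not equal.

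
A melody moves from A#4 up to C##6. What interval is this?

A to C spans three letter names (A-B-C), plus an octave — that makes it a tenth of some quality.
The major tenth spans 16 semitones, and A#4 to C##6 is exactly 16 semitones — so this is a major tenth.
(Equivalently, a compound major third: a major third plus an octave.)

M10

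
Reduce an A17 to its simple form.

Take out 2 octaves (14 from the number): 17 − 14 = 3.
So an augmented seventeenth is 2 octaves plus an augmented third. The quality is unchanged.

A3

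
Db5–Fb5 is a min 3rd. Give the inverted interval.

major 6th

Interval numbers invert to sum to nine: 3 + 6 = 9, so a third inverts to a sixth.
The quality also flips — minor becomes major — giving a major sixth.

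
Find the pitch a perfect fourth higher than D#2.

Counting four letter names up from D lands on G.
A perfect fourth is 5 semitones; 5 semitones up from D#2 gives G#2.

G#2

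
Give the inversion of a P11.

First reduce the compound perfect eleventh to its simple form, a perfect fourth.
Inverted interval numbers add to nine, so a fourth pairs with a fifth (4 + 5 = 9).
Quality inverts too: perfect stays perfect. That makes the inversion a perfect fifth.

perfect 5th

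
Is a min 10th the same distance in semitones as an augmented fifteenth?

15 semitones (minor tenth) vs 25 semitones (augmented fifteenth): not equal.

No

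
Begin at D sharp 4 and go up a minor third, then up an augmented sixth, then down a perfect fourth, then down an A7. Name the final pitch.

Up a minor third from D#4: F#4 (3 semitones up).
Up an augmented sixth from F#4: D##5 (10 semitones up).
A perfect fourth down from D##5 is A##4.
Down an augmented seventh from A##4: B3 (12 semitones down).

B 3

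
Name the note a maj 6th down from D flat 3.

F flat 2

Six letter names down from D: F.
A major sixth is 9 semitones; 9 semitones down from Db3 gives Fb2.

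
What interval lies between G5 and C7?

perfect 11th

G to C spans four letter names (G-A-B-C), plus an octave — that makes it an eleventh of some quality.
G5 to C7 is 17 semitones, matching the perfect eleventh exactly, so the quality is perfect.
(Equivalently, a compound perfect fourth: a perfect fourth plus an octave.)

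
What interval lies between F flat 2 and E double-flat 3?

m7

F to E spans seven letter names (F-G-A-B-C-D-E), so the interval is some kind of seventh.
At 10 semitones, Fb2→Ebb3 falls one short of a major seventh: minor.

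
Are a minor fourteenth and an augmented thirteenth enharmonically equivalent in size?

Yes

A minor fourteenth spans 22 semitones, and an augmented thirteenth also spans 22 semitones — they're enharmonic.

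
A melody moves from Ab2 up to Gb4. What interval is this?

A to G spans seven letter names (A-B-C-D-E-F-G), plus an octave, so the interval is some kind of fourteenth.
A major fourteenth would be 23 semitones, but Ab2 to Gb4 is 22 — one semitone narrower, making it a minor fourteenth.
(Equivalently, a compound minor seventh: a minor seventh plus an octave.)

minor 14th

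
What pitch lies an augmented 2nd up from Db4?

E4

Counting two letter names up from D lands on E.
An augmented second is 3 semitones; 3 semitones up from Db4 gives E4.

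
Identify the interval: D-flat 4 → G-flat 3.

Descending from Db4 to Gb3 is the same interval as ascending Gb3 to Db4.
G to D spans five letter names (G-A-B-C-D), so the interval is some kind of fifth.
Counting semitones, Gb3→Db4 is 7, which is the perfect fifth.

perfect 5th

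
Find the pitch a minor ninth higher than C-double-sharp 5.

D-sharp 6

The ninth's letter: C up two letter names plus an octave → D.
A minor ninth is 13 semitones; 13 semitones up from C##5 gives D#6.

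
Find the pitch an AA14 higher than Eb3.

The fourteenth's letter: E up seven letter names plus an octave → D.
Moving 25 semitones up from Eb3 (the size of a doubly augmented fourteenth) reaches D##5.

D##5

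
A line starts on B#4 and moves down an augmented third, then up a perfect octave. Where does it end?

B#4 down an augmented third → G4 (5 semitones).
A perfect octave up from G4 is G5.

G5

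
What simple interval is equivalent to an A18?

Take out 2 octaves (14 from the number): 18 − 14 = 4.
That makes an augmented eighteenth a compound augmented fourth — 2 octaves plus an augmented fourth.

augmented 4th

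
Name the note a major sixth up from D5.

Six letter names up from D: B.
A major sixth is 9 semitones; 9 semitones up from D5 gives B5.

B5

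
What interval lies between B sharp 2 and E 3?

B to E spans four letter names (B-C-D-E): a fourth.
B#2 to E3 spans 4 semitones — one semitone narrower than the perfect fourth (5) — giving a diminished fourth.

diminished fourth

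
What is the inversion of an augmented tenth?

First reduce the compound augmented tenth to its simple form, an augmented third.
Inverted interval numbers add to nine, so a third pairs with a sixth (3 + 6 = 9).
And augmented becomes diminished under inversion, so we get a diminished sixth.

diminished sixth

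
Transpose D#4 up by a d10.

Counting three letter names plus an octave up from D lands on F.
Moving 14 semitones up from D#4 (the size of a diminished tenth) reaches F5.

F5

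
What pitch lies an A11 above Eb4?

Four letters up from E (plus an octave) reaches A.
Moving 18 semitones up from Eb4 (the size of an augmented eleventh) reaches A5.

A5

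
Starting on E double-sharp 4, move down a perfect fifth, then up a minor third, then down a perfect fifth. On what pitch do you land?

A perfect fifth down from E##4 is A##3.
A##3 up a minor third → C##4 (3 semitones).
C##4 down a perfect fifth → F##3 (7 semitones).

F double-sharp 3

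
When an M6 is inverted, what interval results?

Inverted interval numbers add to nine, so a sixth pairs with a third (6 + 3 = 9).
The quality also flips — major becomes minor — giving a minor third.

m3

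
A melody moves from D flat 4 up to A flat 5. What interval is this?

D to A spans five letter names (D-E-F-G-A), plus an octave — that makes it a twelfth of some quality.
The perfect twelfth spans 19 semitones, and Db4 to Ab5 is exactly 19 semitones — so this is a perfect twelfth.
(Equivalently, a compound perfect fifth: a perfect fifth plus an octave.)

P12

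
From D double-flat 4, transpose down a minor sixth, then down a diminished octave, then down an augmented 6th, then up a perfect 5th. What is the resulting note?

Down a minor sixth from Dbb4: Fb3 (8 semitones down).
Down a diminished octave from Fb3: F2 (11 semitones down).
An augmented sixth down from F2 is Abb1.
A perfect fifth up from Abb1 is Ebb2.

E double-flat 2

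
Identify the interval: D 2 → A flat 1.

augmented 4th

Descending from D2 to Ab1 is the same interval as ascending Ab1 to D2.
A to D spans four letter names (A-B-C-D) — that makes it a fourth of some quality.
Ab1 to D2 spans 6 semitones — one semitone wider than the perfect fourth (5) — giving an augmented fourth.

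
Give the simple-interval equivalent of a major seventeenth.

Subtracting seven from the interval number removes an octave: 17 − 14 = 3.
Quality carries through unchanged, so the simple form is a major third.

major 3rd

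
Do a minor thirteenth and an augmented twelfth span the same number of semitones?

A minor thirteenth spans 20 semitones, and an augmented twelfth also spans 20 semitones — they're enharmonic.

Yes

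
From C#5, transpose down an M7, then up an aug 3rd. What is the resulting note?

Down a major seventh from C#5: D4 (11 semitones down).
D4 up an augmented third → F##4 (5 semitones).

F##4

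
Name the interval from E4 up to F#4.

E to F spans two letter names (E-F), so the interval is some kind of second.
The major second spans 2 semitones, and E4 to F#4 is exactly 2 semitones — so this is a major second.

major second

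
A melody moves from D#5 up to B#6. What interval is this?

major 13th

D to B spans six letter names (D-E-F-G-A-B), plus an octave: a thirteenth.
Counting semitones, D#5→B#6 is 21, which is the major thirteenth.
(Equivalently, a compound major sixth: a major sixth plus an octave.)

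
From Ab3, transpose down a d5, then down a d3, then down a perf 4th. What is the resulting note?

A diminished fifth down from Ab3 is D3.
D3 down a diminished third → B#2 (2 semitones).
Down a perfect fourth from B#2: F##2 (5 semitones down).

F##2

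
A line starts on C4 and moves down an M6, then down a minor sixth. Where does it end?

Down a major sixth from C4: Eb3 (9 semitones down).
Down a minor sixth from Eb3: G2 (8 semitones down).

G2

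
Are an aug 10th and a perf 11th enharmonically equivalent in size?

Yes

An augmented tenth spans 17 semitones, and a perfect eleventh also spans 17 semitones — they're enharmonic.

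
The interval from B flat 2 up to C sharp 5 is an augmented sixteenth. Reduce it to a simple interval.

augmented second

Take out 2 octaves (14 from the number): 16 − 14 = 2.
Quality carries through unchanged, so the simple form is an augmented second.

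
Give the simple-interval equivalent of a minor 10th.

m3

Each octave removed subtracts seven from the number: 10 − 7 = 3.
So a minor tenth is an octave plus a minor third. The quality is unchanged.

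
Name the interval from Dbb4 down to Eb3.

diminished seventh

Descending from Dbb4 to Eb3 is the same interval as ascending Eb3 to Dbb4.
E to D spans seven letter names (E-F-G-A-B-C-D) — that makes it a seventh of some quality.
A major seventh would be 11 semitones; Eb3 to Dbb4 is 9, two semitones narrower, so the interval is diminished.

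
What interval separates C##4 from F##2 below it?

Descending from C##4 to F##2 is the same interval as ascending F##2 to C##4.
F to C spans five letter names (F-G-A-B-C), plus an octave — that makes it a twelfth of some quality.
The perfect twelfth spans 19 semitones, and F##2 to C##4 is exactly 19 semitones — so this is a perfect twelfth.
(Equivalently, a compound perfect fifth: a perfect fifth plus an octave.)

perfect twelfth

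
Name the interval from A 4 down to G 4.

major second

Descending from A4 to G4 is the same interval as ascending G4 to A4.
G to A spans two letter names (G-A) — that makes it a second of some quality.
Counting semitones, G4→A4 is 2, which is the major second.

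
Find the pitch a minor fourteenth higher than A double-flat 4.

G double-flat 6

Seven letters up from A (plus an octave) reaches G.
A minor fourteenth spans 22 semitones, so from Abb4 the target pitch is Gbb6.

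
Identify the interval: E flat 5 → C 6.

major sixth

E to C spans six letter names (E-F-G-A-B-C), so the interval is some kind of sixth.
Eb5 to C6 is 9 semitones, matching the major sixth exactly, so the quality is major.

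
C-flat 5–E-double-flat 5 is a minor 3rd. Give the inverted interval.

The rule of nine gives the new number: 9 − 3 = 6, so a third becomes a sixth.
And minor becomes major under inversion, so we get a major sixth.

major sixth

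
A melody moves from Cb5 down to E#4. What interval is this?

Descending from Cb5 to E#4 is the same interval as ascending E#4 to Cb5.
E to C spans six letter names (E-F-G-A-B-C), so the interval is some kind of sixth.
The major sixth is 9 semitones; here we have 6, three semitones narrower: doubly diminished.

doubly diminished 6th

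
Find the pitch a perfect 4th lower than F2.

C2

Four letter names down from F: C.
Moving 5 semitones down from F2 (the size of a perfect fourth) reaches C2.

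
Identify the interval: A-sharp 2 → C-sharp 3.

minor third

A to C spans three letter names (A-B-C) — that makes it a third of some quality.
A#2 to C#3 is 3 semitones, a half step short of the major third (4), so this is minor.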